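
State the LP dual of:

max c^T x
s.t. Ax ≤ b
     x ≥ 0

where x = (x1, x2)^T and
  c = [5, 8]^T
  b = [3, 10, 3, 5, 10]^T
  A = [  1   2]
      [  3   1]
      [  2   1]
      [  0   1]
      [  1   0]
Minimize: z = 3y1 + 10y2 + 3y3 + 5y4 + 10y5

Subject to:
  C1: -y1 - 3y2 - 2y3 - y5 ≤ -5
  C2: -2y1 - y2 - y3 - y4 ≤ -8
  y1, y2, y3, y4, y5 ≥ 0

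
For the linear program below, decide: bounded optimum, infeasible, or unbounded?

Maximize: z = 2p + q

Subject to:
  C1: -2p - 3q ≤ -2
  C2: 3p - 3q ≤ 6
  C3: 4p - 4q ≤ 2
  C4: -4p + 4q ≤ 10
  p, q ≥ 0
Feasible point: (0, 1) satisfies every constraint, so the LP is feasible.
Direction d = (1, 1): for each constraint row a, a·d ≤ 0 —
  (-2)(1) + (-3)(1) = -5 ≤ 0
  (3)(1) + (-3)(1) = 0 ≤ 0
  (4)(1) + (-4)(1) = 0 ≤ 0
  (-4)(1) + (4)(1) = 0 ≤ 0
and d ≥ 0, so (0, 1) + t·d stays feasible for every t ≥ 0. Along this ray z = 2p + q changes by 3 per unit t, so z → +∞.

The LP is unbounded; z can be made arbitrarily large.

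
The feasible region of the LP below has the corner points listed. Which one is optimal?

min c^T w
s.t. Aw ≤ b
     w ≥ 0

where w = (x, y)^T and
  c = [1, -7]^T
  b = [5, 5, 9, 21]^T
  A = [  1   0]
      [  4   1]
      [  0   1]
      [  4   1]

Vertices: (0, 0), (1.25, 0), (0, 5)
Evaluating z = x - 7y at each vertex:
  (0, 0): z = 0
  (1.25, 0): z = 1.25
  (0, 5): z = -35

The smallest value is z = -35, attained at (0, 5).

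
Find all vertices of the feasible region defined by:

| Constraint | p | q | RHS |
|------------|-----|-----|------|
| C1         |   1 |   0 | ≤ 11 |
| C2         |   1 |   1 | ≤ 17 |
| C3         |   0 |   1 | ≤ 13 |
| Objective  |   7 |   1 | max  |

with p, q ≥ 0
Each vertex is the intersection of two constraint boundaries that also satisfies all remaining constraints:
  p = 0 and q = 0 → (0, 0)
  p = 11 and q = 0 → (11, 0)
  p = 11 and p + q = 17 → (11, 6)
  p + q = 17 and q = 13 → (4, 13)
  q = 13 and p = 0 → (0, 13)

Vertices: (0, 0), (11, 0), (11, 6), (4, 13), (0, 13)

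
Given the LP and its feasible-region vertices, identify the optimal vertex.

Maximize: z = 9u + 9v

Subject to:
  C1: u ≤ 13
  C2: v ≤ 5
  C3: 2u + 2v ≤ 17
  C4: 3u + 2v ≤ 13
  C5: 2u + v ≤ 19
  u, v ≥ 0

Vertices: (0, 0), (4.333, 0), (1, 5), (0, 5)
(1, 5) with z = 54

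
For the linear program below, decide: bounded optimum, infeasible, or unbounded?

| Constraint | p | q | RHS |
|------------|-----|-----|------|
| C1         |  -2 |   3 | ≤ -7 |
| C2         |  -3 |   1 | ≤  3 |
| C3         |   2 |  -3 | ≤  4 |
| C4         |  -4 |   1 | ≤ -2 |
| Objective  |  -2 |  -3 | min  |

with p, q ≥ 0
C3 requires 2p - 3q ≤ 4, while C1 (-2p + 3q ≤ -7) is equivalent to 2p - 3q ≥ 7. Together they would need 7 ≤ 2p - 3q ≤ 4, which is impossible since 7 > 4. No point satisfies all constraints.

Infeasible — the constraint set is empty.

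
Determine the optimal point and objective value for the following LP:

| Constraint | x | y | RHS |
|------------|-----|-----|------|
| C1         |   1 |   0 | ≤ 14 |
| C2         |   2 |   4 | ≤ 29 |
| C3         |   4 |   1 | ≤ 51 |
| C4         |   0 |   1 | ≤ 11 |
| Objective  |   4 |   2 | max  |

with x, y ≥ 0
Each vertex is the intersection of two constraint boundaries that also satisfies all remaining constraints:
  x = 0 and y = 0 → (0, 0)
  4x + y = 51 and y = 0 → (12.75, 0)
  2x + 4y = 29 and 4x + y = 51 → (12.5, 1)
  2x + 4y = 29 and x = 0 → (0, 7.25)

Evaluating z = 4x + 2y at each vertex:
  (0, 0): z = 0
  (12.75, 0): z = 51
  (12.5, 1): z = 52
  (0, 7.25): z = 14.5

The maximum is at (12.5, 1) with z = 52.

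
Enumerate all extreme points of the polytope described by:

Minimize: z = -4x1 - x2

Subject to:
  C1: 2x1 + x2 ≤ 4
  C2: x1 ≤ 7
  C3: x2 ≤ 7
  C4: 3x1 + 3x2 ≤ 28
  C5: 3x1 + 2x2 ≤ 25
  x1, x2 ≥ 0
Each vertex is the intersection of two constraint boundaries that also satisfies all remaining constraints:
  x1 = 0 and x2 = 0 → (0, 0)
  2x1 + x2 = 4 and x2 = 0 → (2, 0)
  2x1 + x2 = 4 and x1 = 0 → (0, 4)

Vertices: (0, 0), (2, 0), (0, 4)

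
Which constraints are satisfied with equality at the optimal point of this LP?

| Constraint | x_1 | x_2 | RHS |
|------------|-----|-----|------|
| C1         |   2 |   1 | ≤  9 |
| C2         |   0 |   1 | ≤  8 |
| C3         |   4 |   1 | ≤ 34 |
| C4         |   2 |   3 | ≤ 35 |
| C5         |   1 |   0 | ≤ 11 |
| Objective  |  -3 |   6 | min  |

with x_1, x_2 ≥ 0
Optimal: x_1 = 4.5, x_2 = 0
Slack at optimum:
  C1: slack = 0 (binding)
  C2: slack = 8
  C3: slack = 16
  C4: slack = 26
  C5: slack = 6.5
  x_1 ≥ 0: x_1 = 4.5
  x_2 ≥ 0: x_2 = 0 (binding)
Binding constraints: C1, x_2 ≥ 0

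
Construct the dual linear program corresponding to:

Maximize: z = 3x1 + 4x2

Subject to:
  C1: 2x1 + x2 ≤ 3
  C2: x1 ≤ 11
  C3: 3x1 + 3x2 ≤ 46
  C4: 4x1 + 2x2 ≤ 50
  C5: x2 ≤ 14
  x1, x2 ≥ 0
Minimize: z = 3y1 + 11y2 + 46y3 + 50y4 + 14y5

Subject to:
  C1: -2y1 - y2 - 3y3 - 4y4 ≤ -3
  C2: -y1 - 3y3 - 2y4 - y5 ≤ -4
  y1, y2, y3, y4, y5 ≥ 0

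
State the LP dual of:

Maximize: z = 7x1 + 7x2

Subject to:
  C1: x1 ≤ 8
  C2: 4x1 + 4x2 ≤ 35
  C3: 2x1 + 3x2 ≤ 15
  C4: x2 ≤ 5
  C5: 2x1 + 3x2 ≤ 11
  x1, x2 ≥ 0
Minimize: z = 8y1 + 35y2 + 15y3 + 5y4 + 11y5

Subject to:
  C1: -y1 - 4y2 - 2y3 - 2y5 ≤ -7
  C2: -4y2 - 3y3 - y4 - 3y5 ≤ -7
  y1, y2, y3, y4, y5 ≥ 0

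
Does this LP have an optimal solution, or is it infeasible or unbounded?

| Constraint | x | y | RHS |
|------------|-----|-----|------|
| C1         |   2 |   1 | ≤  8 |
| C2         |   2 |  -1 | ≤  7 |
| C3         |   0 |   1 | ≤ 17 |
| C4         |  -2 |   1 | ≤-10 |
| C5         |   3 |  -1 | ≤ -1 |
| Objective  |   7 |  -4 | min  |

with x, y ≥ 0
C2 requires 2x - y ≤ 7, while C4 (-2x + y ≤ -10) is equivalent to 2x - y ≥ 10. Together they would need 10 ≤ 2x - y ≤ 7, which is impossible since 10 > 7. No point satisfies all constraints.

Infeasible: no point satisfies all constraints simultaneously.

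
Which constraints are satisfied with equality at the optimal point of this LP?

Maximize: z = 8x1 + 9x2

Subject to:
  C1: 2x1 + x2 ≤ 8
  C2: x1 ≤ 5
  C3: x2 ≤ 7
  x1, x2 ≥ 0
Optimal: x1 = 0.5, x2 = 7
Slack at optimum:
  C1: slack = 0 (binding)
  C2: slack = 4.5
  C3: slack = 0 (binding)
  x1 ≥ 0: x1 = 0.5
  x2 ≥ 0: x2 = 7
Binding constraints: C1, C3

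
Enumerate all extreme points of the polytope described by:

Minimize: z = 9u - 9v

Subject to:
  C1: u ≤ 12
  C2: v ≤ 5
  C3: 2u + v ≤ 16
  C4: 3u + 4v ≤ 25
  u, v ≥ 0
Each vertex is the intersection of two constraint boundaries that also satisfies all remaining constraints:
  u = 0 and v = 0 → (0, 0)
  2u + v = 16 and v = 0 → (8, 0)
  2u + v = 16 and 3u + 4v = 25 → (7.8, 0.4)
  v = 5 and 3u + 4v = 25 → (1.667, 5)
  v = 5 and u = 0 → (0, 5)

Vertices: (0, 0), (8, 0), (7.8, 0.4), (1.667, 5), (0, 5)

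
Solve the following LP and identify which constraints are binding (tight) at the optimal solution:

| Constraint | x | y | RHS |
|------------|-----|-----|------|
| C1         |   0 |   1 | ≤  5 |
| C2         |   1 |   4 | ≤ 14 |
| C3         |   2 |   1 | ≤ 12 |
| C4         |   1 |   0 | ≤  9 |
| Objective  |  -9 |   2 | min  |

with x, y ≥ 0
Optimal: x = 6, y = 0
Slack at optimum:
  C1: slack = 5
  C2: slack = 8
  C3: slack = 0 (binding)
  C4: slack = 3
  x ≥ 0: x = 6
  y ≥ 0: y = 0 (binding)
Binding constraints: C3, y ≥ 0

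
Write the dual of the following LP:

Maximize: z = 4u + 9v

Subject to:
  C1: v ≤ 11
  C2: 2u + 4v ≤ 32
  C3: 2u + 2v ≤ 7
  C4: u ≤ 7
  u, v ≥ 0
Minimize: z = 11y1 + 32y2 + 7y3 + 7y4

Subject to:
  C1: -2y2 - 2y3 - y4 ≤ -4
  C2: -y1 - 4y2 - 2y3 ≤ -9
  y1, y2, y3, y4 ≥ 0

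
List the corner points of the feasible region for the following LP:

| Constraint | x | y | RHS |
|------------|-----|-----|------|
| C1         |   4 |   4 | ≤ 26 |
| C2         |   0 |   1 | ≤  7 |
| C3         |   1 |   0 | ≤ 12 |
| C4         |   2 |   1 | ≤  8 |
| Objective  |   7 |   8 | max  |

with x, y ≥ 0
Each vertex is the intersection of two constraint boundaries that also satisfies all remaining constraints:
  x = 0 and y = 0 → (0, 0)
  2x + y = 8 and y = 0 → (4, 0)
  4x + 4y = 26 and 2x + y = 8 → (1.5, 5)
  4x + 4y = 26 and x = 0 → (0, 6.5)

Vertices: (0, 0), (4, 0), (1.5, 5), (0, 6.5)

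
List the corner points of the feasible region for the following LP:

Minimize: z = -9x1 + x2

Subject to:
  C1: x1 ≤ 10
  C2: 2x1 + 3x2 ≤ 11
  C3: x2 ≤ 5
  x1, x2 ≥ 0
Each vertex is the intersection of two constraint boundaries that also satisfies all remaining constraints:
  x1 = 0 and x2 = 0 → (0, 0)
  2x1 + 3x2 = 11 and x2 = 0 → (5.5, 0)
  2x1 + 3x2 = 11 and x1 = 0 → (0, 3.667)

Vertices: (0, 0), (5.5, 0), (0, 3.667)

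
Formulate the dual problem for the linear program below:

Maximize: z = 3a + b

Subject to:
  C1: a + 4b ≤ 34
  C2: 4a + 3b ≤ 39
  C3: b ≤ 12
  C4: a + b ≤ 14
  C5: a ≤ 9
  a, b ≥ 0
Minimize: z = 34y1 + 39y2 + 12y3 + 14y4 + 9y5

Subject to:
  C1: -y1 - 4y2 - y4 - y5 ≤ -3
  C2: -4y1 - 3y2 - y3 - y4 ≤ -1
  y1, y2, y3, y4, y5 ≥ 0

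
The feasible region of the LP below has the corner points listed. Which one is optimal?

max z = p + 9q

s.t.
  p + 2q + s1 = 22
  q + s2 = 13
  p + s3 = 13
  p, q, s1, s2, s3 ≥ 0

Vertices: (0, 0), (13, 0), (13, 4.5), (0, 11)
(0, 11) with z = 99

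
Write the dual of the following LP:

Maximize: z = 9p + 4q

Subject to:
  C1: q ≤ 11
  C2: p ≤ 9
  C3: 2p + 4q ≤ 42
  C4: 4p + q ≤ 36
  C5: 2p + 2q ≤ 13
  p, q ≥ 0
Minimize: z = 11y1 + 9y2 + 42y3 + 36y4 + 13y5

Subject to:
  C1: -y2 - 2y3 - 4y4 - 2y5 ≤ -9
  C2: -y1 - 4y3 - y4 - 2y5 ≤ -4
  y1, y2, y3, y4, y5 ≥ 0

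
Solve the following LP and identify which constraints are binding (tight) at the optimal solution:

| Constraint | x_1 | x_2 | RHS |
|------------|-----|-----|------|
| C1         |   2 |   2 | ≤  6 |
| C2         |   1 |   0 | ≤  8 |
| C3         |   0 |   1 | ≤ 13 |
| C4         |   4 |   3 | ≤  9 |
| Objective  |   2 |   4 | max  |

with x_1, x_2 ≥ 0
Optimal: x_1 = 0, x_2 = 3
Binding: C1, C4, x_1 ≥ 0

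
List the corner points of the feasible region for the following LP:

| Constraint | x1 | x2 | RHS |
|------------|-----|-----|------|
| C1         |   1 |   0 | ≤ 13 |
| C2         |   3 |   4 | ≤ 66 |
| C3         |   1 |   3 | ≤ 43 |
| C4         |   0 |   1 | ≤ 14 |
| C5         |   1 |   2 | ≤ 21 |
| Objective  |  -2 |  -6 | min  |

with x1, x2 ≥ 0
Each vertex is the intersection of two constraint boundaries that also satisfies all remaining constraints:
  x1 = 0 and x2 = 0 → (0, 0)
  x1 = 13 and x2 = 0 → (13, 0)
  x1 = 13 and x1 + 2x2 = 21 → (13, 4)
  x1 + 2x2 = 21 and x1 = 0 → (0, 10.5)

Vertices: (0, 0), (13, 0), (13, 4), (0, 10.5)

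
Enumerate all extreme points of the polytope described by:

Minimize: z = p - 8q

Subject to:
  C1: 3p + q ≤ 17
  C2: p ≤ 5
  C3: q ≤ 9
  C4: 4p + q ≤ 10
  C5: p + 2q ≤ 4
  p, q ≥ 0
Each vertex is the intersection of two constraint boundaries that also satisfies all remaining constraints:
  p = 0 and q = 0 → (0, 0)
  4p + q = 10 and q = 0 → (2.5, 0)
  4p + q = 10 and p + 2q = 4 → (2.286, 0.8571)
  p + 2q = 4 and p = 0 → (0, 2)

Vertices: (0, 0), (2.5, 0), (2.286, 0.8571), (0, 2)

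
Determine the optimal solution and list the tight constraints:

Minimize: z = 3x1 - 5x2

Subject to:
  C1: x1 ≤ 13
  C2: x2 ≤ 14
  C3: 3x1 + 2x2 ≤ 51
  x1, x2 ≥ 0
Optimal: x1 = 0, x2 = 14
Slack at optimum:
  C1: slack = 13
  C2: slack = 0 (binding)
  C3: slack = 23
  x1 ≥ 0: x1 = 0 (binding)
  x2 ≥ 0: x2 = 14
Binding constraints: C2, x1 ≥ 0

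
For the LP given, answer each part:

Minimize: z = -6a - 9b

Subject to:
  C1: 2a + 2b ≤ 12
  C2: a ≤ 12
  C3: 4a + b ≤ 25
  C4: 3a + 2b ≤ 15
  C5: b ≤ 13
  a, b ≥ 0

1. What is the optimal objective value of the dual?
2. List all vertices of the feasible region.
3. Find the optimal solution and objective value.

1. -54 (by strong duality, equal to the primal optimum)
2. (0, 0), (5, 0), (3, 3), (0, 6)
3. a = 0, b = 6, z = -54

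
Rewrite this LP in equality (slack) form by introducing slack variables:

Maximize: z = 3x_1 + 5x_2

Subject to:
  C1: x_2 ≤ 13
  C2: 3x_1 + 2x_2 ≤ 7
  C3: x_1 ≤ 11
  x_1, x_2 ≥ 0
max z = 3x_1 + 5x_2

s.t.
  x_2 + s1 = 13
  3x_1 + 2x_2 + s2 = 7
  x_1 + s3 = 11
  x_1, x_2, s1, s2, s3 ≥ 0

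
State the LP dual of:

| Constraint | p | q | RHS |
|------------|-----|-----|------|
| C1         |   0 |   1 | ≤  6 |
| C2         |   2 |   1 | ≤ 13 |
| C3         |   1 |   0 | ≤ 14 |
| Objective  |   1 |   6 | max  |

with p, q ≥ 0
Minimize: z = 6y1 + 13y2 + 14y3

Subject to:
  C1: -2y2 - y3 ≤ -1
  C2: -y1 - y2 ≤ -6
  y1, y2, y3 ≥ 0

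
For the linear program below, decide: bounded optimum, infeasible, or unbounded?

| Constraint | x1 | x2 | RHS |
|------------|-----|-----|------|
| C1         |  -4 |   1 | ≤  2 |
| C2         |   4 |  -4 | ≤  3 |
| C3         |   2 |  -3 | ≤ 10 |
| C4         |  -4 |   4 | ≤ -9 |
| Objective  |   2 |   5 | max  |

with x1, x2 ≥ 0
C2 requires 4x1 - 4x2 ≤ 3, while C4 (-4x1 + 4x2 ≤ -9) is equivalent to 4x1 - 4x2 ≥ 9. Together they would need 9 ≤ 4x1 - 4x2 ≤ 3, which is impossible since 9 > 3. No point satisfies all constraints.

The feasible region is empty; the LP is infeasible.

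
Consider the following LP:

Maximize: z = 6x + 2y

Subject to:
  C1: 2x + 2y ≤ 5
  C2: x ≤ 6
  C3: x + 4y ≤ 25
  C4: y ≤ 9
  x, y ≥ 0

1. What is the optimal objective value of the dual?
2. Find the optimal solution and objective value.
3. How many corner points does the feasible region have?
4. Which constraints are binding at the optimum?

1. 15 (by strong duality, equal to the primal optimum)
2. x = 2.5, y = 0, z = 15
3. 3
4. C1, y ≥ 0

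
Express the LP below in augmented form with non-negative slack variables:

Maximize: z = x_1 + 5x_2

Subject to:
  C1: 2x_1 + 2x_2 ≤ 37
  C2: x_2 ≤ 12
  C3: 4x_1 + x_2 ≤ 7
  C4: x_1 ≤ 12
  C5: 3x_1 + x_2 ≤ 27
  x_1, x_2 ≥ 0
max z = x_1 + 5x_2

s.t.
  2x_1 + 2x_2 + s1 = 37
  x_2 + s2 = 12
  4x_1 + x_2 + s3 = 7
  x_1 + s4 = 12
  3x_1 + x_2 + s5 = 27
  x_1, x_2, s1, s2, s3, s4, s5 ≥ 0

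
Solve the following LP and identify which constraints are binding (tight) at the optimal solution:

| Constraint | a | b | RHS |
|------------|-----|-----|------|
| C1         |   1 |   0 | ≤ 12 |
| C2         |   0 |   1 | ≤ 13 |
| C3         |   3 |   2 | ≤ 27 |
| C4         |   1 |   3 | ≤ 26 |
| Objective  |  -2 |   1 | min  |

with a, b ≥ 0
Optimal: a = 9, b = 0
Slack at optimum:
  C1: slack = 3
  C2: slack = 13
  C3: slack = 0 (binding)
  C4: slack = 17
  a ≥ 0: a = 9
  b ≥ 0: b = 0 (binding)
Binding constraints: C3, b ≥ 0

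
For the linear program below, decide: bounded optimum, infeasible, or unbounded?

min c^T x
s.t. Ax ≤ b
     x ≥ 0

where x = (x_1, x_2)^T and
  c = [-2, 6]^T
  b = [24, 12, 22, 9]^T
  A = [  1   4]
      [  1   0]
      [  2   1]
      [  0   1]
The point (11, 0) satisfies every constraint, so the LP is feasible; the constraints give x_1 ≤ 12 and x_2 ≤ 9, which with x_1, x_2 ≥ 0 keep the feasible region inside a bounded box. A feasible, bounded LP attains a finite optimum at a vertex.

Evaluating z = -2x_1 + 6x_2 at each vertex:
  (0, 0): z = 0
  (11, 0): z = -22
  (9.143, 3.714): z = 4
  (0, 6): z = 36

Feasible with finite optimum z* = -22 at (11, 0).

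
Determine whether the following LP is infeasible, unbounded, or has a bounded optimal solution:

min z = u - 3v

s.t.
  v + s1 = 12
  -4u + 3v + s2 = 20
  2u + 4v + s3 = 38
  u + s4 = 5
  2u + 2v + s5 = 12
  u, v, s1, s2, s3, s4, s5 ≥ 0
The point (0, 6) satisfies every constraint, so the LP is feasible; the constraints give u ≤ 5 and v ≤ 12, which with u, v ≥ 0 keep the feasible region inside a bounded box. A feasible, bounded LP attains a finite optimum at a vertex.

Evaluating z = u - 3v at each vertex:
  (0, 0): z = 0
  (5, 0): z = 5
  (5, 1): z = 2
  (0, 6): z = -18

The LP has an optimal solution: (0, 6) with z = -18.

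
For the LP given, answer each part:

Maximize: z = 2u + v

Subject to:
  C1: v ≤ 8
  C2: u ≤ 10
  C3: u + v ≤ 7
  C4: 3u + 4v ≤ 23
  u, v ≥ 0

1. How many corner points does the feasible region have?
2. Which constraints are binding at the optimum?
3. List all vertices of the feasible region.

1. 4
2. C3, v ≥ 0
3. (0, 0), (7, 0), (5, 2), (0, 5.75)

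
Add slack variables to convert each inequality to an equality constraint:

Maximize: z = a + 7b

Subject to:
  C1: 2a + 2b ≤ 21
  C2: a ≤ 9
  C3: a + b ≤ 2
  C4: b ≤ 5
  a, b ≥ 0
max z = a + 7b

s.t.
  2a + 2b + s1 = 21
  a + s2 = 9
  a + b + s3 = 2
  b + s4 = 5
  a, b, s1, s2, s3, s4 ≥ 0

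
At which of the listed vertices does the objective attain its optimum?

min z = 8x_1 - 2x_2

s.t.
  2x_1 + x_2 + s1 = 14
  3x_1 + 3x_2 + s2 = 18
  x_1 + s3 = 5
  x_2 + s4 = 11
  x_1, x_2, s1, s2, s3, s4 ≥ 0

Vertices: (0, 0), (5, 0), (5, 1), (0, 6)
Evaluating z = 8x_1 - 2x_2 at each vertex:
  (0, 0): z = 0
  (5, 0): z = 40
  (5, 1): z = 38
  (0, 6): z = -12

The smallest value is z = -12, attained at (0, 6).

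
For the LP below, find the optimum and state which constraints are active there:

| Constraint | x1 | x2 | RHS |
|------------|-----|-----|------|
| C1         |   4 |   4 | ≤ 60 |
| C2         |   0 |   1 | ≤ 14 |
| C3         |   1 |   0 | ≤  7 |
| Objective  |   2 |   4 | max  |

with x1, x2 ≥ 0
Optimal: x1 = 1, x2 = 14
Slack at optimum:
  C1: slack = 0 (binding)
  C2: slack = 0 (binding)
  C3: slack = 6
  x1 ≥ 0: x1 = 1
  x2 ≥ 0: x2 = 14
Binding constraints: C1, C2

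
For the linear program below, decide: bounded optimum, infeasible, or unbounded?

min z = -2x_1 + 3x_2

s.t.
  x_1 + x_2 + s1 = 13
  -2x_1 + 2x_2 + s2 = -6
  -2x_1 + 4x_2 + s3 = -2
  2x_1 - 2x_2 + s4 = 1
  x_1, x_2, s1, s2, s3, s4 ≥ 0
The row 2x_1 - 2x_2 + s4 = 1 with s4 ≥ 0 requires 2x_1 - 2x_2 ≤ 1, while the row -2x_1 + 2x_2 + s2 = -6 with s2 ≥ 0 is equivalent to 2x_1 - 2x_2 ≥ 6. Together they would need 6 ≤ 2x_1 - 2x_2 ≤ 1, which is impossible since 6 > 1. No point satisfies all constraints.

Infeasible — the constraint set is empty.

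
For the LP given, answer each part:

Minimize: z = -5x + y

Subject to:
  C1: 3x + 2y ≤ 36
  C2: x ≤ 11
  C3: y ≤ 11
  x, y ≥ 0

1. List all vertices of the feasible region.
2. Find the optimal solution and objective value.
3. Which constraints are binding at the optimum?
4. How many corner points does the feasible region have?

1. (0, 0), (11, 0), (11, 1.5), (4.667, 11), (0, 11)
2. x = 11, y = 0, z = -55
3. C2, y ≥ 0
4. 5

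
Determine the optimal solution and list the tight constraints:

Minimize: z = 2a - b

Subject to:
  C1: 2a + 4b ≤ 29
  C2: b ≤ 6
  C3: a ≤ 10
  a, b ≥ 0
Optimal: a = 0, b = 6
Slack at optimum:
  C1: slack = 5
  C2: slack = 0 (binding)
  C3: slack = 10
  a ≥ 0: a = 0 (binding)
  b ≥ 0: b = 6
Binding constraints: C2, a ≥ 0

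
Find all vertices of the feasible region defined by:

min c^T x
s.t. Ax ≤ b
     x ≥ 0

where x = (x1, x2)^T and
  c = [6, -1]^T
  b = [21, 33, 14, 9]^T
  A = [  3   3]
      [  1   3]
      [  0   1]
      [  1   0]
Each vertex is the intersection of two constraint boundaries that also satisfies all remaining constraints:
  x1 = 0 and x2 = 0 → (0, 0)
  3x1 + 3x2 = 21 and x2 = 0 → (7, 0)
  3x1 + 3x2 = 21 and x1 = 0 → (0, 7)

Vertices: (0, 0), (7, 0), (0, 7)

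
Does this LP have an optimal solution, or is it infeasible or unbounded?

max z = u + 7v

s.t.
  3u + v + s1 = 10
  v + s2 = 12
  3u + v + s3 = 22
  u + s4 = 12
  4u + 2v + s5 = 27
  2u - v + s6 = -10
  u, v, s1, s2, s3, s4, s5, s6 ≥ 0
The point (0, 10) satisfies every constraint, so the LP is feasible; the constraints give u ≤ 12 and v ≤ 12, which with u, v ≥ 0 keep the feasible region inside a bounded box. A feasible, bounded LP attains a finite optimum at a vertex.

Feasible with finite optimum z* = 70 at (0, 10).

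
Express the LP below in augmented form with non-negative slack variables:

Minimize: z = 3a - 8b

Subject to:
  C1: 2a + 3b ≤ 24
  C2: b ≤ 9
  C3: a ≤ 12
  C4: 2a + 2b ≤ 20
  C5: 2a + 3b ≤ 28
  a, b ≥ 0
min z = 3a - 8b

s.t.
  2a + 3b + s1 = 24
  b + s2 = 9
  a + s3 = 12
  2a + 2b + s4 = 20
  2a + 3b + s5 = 28
  a, b, s1, s2, s3, s4, s5 ≥ 0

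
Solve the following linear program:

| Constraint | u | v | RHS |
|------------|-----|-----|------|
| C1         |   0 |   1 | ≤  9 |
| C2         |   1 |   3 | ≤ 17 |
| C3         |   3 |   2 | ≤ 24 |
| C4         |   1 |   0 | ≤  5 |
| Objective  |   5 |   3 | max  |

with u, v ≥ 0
Each vertex is the intersection of two constraint boundaries that also satisfies all remaining constraints:
  u = 0 and v = 0 → (0, 0)
  u = 5 and v = 0 → (5, 0)
  u + 3v = 17 and u = 5 → (5, 4)
  u + 3v = 17 and u = 0 → (0, 5.667)

Evaluating z = 5u + 3v at each vertex:
  (0, 0): z = 0
  (5, 0): z = 25
  (5, 4): z = 37
  (0, 5.667): z = 17

The maximum is at (5, 4) with z = 37.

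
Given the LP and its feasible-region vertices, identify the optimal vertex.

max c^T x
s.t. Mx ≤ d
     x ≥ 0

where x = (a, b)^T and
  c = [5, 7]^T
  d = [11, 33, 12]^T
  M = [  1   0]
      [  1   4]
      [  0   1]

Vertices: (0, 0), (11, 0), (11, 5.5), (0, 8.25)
(11, 5.5) with z = 93.5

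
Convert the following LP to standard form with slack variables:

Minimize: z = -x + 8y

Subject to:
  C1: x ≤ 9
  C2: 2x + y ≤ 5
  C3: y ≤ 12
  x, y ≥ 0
min z = -x + 8y

s.t.
  x + s1 = 9
  2x + y + s2 = 5
  y + s3 = 12
  x, y, s1, s2, s3 ≥ 0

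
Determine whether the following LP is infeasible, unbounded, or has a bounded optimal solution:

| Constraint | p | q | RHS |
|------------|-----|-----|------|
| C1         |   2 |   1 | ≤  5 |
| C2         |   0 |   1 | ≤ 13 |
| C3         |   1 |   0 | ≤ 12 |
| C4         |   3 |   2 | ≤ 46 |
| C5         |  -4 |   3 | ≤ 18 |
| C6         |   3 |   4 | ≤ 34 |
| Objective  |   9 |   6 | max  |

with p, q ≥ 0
The point (0, 5) satisfies every constraint, so the LP is feasible; the constraints give p ≤ 12 and q ≤ 13, which with p, q ≥ 0 keep the feasible region inside a bounded box. A feasible, bounded LP attains a finite optimum at a vertex.

Evaluating z = 9p + 6q at each vertex:
  (0, 0): z = 0
  (2.5, 0): z = 22.5
  (0, 5): z = 30

Feasible with finite optimum z* = 30 at (0, 5).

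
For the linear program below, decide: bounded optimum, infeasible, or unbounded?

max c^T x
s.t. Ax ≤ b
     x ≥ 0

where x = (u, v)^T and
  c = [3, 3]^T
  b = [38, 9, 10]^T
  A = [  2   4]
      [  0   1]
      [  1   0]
The point (10, 4.5) satisfies every constraint, so the LP is feasible; the constraints give u ≤ 10 and v ≤ 9, which with u, v ≥ 0 keep the feasible region inside a bounded box. A feasible, bounded LP attains a finite optimum at a vertex.

Evaluating z = 3u + 3v at each vertex:
  (0, 0): z = 0
  (10, 0): z = 30
  (10, 4.5): z = 43.5
  (1, 9): z = 30
  (0, 9): z = 27

Bounded optimum: z* = 43.5 at (10, 4.5).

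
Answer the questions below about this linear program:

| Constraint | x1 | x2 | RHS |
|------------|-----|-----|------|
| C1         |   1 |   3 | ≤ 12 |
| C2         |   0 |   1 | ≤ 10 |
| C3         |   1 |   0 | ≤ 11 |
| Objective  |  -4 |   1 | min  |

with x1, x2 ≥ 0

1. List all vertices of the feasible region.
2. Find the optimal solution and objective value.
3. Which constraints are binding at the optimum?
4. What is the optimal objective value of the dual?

1. (0, 0), (11, 0), (11, 0.3333), (0, 4)
2. x1 = 11, x2 = 0, z = -44
3. C3, x2 ≥ 0
4. -44 (by strong duality, equal to the primal optimum)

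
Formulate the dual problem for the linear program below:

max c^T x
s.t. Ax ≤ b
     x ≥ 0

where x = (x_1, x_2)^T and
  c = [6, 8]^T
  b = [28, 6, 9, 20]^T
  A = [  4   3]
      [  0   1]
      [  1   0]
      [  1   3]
Minimize: z = 28y1 + 6y2 + 9y3 + 20y4

Subject to:
  C1: -4y1 - y3 - y4 ≤ -6
  C2: -3y1 - y2 - 3y4 ≤ -8
  y1, y2, y3, y4 ≥ 0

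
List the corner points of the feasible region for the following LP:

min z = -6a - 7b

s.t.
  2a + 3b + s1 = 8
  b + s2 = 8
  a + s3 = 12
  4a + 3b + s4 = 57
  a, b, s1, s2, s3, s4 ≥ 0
Each vertex is the intersection of two constraint boundaries that also satisfies all remaining constraints:
  a = 0 and b = 0 → (0, 0)
  2a + 3b = 8 and b = 0 → (4, 0)
  2a + 3b = 8 and a = 0 → (0, 2.667)

Vertices: (0, 0), (4, 0), (0, 2.667)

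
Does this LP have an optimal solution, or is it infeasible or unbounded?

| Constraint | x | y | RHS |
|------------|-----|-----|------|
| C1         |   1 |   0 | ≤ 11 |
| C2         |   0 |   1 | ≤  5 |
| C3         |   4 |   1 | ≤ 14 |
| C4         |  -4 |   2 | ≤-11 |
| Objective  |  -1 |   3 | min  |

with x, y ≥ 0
The point (3.5, 0) satisfies every constraint, so the LP is feasible; the constraints give x ≤ 11 and y ≤ 5, which with x, y ≥ 0 keep the feasible region inside a bounded box. A feasible, bounded LP attains a finite optimum at a vertex.

Evaluating z = -x + 3y at each vertex:
  (2.75, 0): z = -2.75
  (3.5, 0): z = -3.5
  (3.25, 1): z = -0.25

The LP has an optimal solution: (3.5, 0) with z = -3.5.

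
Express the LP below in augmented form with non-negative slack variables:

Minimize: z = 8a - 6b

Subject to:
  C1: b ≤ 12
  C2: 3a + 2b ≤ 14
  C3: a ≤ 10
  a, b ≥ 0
min z = 8a - 6b

s.t.
  b + s1 = 12
  3a + 2b + s2 = 14
  a + s3 = 10
  a, b, s1, s2, s3 ≥ 0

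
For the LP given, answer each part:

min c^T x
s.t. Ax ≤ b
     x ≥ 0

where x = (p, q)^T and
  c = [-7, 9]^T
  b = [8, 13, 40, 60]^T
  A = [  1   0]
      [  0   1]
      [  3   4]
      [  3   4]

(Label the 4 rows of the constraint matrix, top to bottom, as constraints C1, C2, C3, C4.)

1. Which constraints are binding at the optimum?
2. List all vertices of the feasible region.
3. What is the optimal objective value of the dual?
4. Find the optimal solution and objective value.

1. C1, q ≥ 0
2. (0, 0), (8, 0), (8, 4), (0, 10)
3. -56 (by strong duality, equal to the primal optimum)
4. p = 8, q = 0, z = -56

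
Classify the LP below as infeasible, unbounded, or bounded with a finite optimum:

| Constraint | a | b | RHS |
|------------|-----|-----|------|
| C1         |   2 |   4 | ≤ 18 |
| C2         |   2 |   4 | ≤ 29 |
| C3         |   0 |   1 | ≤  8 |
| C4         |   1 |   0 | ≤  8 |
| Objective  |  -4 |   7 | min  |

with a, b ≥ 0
The point (8, 0) satisfies every constraint, so the LP is feasible; the constraints give a ≤ 8 and b ≤ 8, which with a, b ≥ 0 keep the feasible region inside a bounded box. A feasible, bounded LP attains a finite optimum at a vertex.

Evaluating z = -4a + 7b at each vertex:
  (0, 0): z = 0
  (8, 0): z = -32
  (8, 0.5): z = -28.5
  (0, 4.5): z = 31.5

The LP has an optimal solution: (8, 0) with z = -32.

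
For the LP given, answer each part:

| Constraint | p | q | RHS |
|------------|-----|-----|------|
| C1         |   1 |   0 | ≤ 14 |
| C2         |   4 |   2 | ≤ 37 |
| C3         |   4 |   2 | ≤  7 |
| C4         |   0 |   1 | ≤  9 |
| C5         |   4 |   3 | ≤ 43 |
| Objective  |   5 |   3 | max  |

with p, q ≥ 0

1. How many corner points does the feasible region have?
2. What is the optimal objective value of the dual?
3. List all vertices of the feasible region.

1. 3
2. 10.5 (by strong duality, equal to the primal optimum)
3. (0, 0), (1.75, 0), (0, 3.5)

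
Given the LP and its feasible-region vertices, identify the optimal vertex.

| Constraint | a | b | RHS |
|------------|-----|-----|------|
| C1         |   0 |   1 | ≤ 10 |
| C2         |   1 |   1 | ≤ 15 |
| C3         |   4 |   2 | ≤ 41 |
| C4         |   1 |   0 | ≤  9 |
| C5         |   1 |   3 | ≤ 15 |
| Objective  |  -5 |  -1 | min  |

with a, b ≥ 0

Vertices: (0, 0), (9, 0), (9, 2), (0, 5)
(9, 2) with z = -47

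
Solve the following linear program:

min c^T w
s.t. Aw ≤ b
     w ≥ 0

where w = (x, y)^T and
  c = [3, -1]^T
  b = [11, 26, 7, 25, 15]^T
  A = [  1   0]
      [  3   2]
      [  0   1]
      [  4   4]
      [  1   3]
Each vertex is the intersection of two constraint boundaries that also satisfies all remaining constraints:
  x = 0 and y = 0 → (0, 0)
  4x + 4y = 25 and y = 0 → (6.25, 0)
  4x + 4y = 25 and x + 3y = 15 → (1.875, 4.375)
  x + 3y = 15 and x = 0 → (0, 5)

Evaluating z = 3x - y at each vertex:
  (0, 0): z = 0
  (6.25, 0): z = 18.75
  (1.875, 4.375): z = 1.25
  (0, 5): z = -5

The minimum is at (0, 5) with z = -5.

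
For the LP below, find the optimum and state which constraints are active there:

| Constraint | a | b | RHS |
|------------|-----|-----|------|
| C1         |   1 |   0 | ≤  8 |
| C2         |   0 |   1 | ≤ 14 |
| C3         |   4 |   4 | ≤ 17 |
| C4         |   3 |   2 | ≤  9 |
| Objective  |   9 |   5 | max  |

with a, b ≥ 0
Optimal: a = 3, b = 0
Slack at optimum:
  C1: slack = 5
  C2: slack = 14
  C3: slack = 5
  C4: slack = 0 (binding)
  a ≥ 0: a = 3
  b ≥ 0: b = 0 (binding)
Binding constraints: C4, b ≥ 0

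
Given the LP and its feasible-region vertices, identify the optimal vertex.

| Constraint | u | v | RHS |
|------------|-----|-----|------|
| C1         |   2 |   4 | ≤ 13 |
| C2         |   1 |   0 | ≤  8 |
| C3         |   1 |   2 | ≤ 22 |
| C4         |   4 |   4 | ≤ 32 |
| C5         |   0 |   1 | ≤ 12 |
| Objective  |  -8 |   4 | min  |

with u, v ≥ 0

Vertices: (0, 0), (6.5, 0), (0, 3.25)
Evaluating z = -8u + 4v at each vertex:
  (0, 0): z = 0
  (6.5, 0): z = -52
  (0, 3.25): z = 13

The smallest value is z = -52, attained at (6.5, 0).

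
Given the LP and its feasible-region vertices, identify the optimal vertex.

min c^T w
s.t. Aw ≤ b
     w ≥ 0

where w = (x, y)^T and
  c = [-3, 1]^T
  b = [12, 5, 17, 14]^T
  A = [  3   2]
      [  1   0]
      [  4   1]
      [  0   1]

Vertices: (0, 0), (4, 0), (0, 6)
Evaluating z = -3x + y at each vertex:
  (0, 0): z = 0
  (4, 0): z = -12
  (0, 6): z = 6

The smallest value is z = -12, attained at (4, 0).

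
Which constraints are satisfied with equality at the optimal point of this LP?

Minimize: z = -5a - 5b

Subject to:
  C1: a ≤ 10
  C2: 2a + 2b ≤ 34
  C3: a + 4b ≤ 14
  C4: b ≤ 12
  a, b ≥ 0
Optimal: a = 10, b = 1
Binding: C1, C3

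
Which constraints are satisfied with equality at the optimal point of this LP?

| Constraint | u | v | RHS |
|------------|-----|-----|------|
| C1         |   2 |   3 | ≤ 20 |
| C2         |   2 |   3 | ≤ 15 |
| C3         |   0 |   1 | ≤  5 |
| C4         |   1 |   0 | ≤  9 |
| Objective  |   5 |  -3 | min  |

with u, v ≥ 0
Optimal: u = 0, v = 5
Binding: C2, C3, u ≥ 0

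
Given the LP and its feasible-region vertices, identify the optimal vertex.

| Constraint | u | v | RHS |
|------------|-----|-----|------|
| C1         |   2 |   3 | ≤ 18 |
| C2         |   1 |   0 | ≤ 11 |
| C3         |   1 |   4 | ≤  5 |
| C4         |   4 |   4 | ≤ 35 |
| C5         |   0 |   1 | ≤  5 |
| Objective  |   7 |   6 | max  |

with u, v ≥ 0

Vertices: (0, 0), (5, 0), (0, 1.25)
Evaluating z = 7u + 6v at each vertex:
  (0, 0): z = 0
  (5, 0): z = 35
  (0, 1.25): z = 7.5

The largest value is z = 35, attained at (5, 0).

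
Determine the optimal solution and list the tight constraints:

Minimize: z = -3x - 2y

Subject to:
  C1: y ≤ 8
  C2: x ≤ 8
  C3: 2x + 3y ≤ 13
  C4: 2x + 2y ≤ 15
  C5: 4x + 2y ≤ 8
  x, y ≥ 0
Optimal: x = 0, y = 4
Slack at optimum:
  C1: slack = 4
  C2: slack = 8
  C3: slack = 1
  C4: slack = 7
  C5: slack = 0 (binding)
  x ≥ 0: x = 0 (binding)
  y ≥ 0: y = 4
Binding constraints: C5, x ≥ 0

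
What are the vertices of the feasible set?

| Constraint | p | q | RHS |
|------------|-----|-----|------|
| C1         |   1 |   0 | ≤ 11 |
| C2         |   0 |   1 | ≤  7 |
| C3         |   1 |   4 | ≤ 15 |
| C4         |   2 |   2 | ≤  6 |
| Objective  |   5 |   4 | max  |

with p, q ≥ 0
Each vertex is the intersection of two constraint boundaries that also satisfies all remaining constraints:
  p = 0 and q = 0 → (0, 0)
  2p + 2q = 6 and q = 0 → (3, 0)
  2p + 2q = 6 and p = 0 → (0, 3)

Vertices: (0, 0), (3, 0), (0, 3)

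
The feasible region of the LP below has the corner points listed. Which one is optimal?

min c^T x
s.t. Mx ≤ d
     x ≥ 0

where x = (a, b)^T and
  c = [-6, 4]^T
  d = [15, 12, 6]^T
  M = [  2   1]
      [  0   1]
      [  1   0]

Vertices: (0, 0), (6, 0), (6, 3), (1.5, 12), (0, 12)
Evaluating z = -6a + 4b at each vertex:
  (0, 0): z = 0
  (6, 0): z = -36
  (6, 3): z = -24
  (1.5, 12): z = 39
  (0, 12): z = 48

The smallest value is z = -36, attained at (6, 0).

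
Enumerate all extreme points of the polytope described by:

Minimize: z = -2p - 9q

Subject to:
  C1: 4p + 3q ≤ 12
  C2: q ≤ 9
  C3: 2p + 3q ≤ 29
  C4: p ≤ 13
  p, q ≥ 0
Each vertex is the intersection of two constraint boundaries that also satisfies all remaining constraints:
  p = 0 and q = 0 → (0, 0)
  4p + 3q = 12 and q = 0 → (3, 0)
  4p + 3q = 12 and p = 0 → (0, 4)

Vertices: (0, 0), (3, 0), (0, 4)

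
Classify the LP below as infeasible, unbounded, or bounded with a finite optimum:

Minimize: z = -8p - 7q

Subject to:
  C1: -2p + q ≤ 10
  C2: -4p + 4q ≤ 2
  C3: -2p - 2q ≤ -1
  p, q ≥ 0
Feasible point: (1, 0) satisfies every constraint, so the LP is feasible.
Direction d = (1, 0): for each constraint row a, a·d ≤ 0 —
  (-2)(1) + (1)(0) = -2 ≤ 0
  (-4)(1) + (4)(0) = -4 ≤ 0
  (-2)(1) + (-2)(0) = -2 ≤ 0
and d ≥ 0, so (1, 0) + t·d stays feasible for every t ≥ 0. Along this ray z = -8p - 7q changes by -8 per unit t, so z → −∞.

The LP is unbounded; z can be made arbitrarily small.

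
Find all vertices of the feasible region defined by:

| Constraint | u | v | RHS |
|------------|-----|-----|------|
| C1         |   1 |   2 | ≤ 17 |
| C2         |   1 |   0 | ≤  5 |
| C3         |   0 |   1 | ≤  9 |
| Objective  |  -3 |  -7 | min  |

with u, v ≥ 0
Each vertex is the intersection of two constraint boundaries that also satisfies all remaining constraints:
  u = 0 and v = 0 → (0, 0)
  u = 5 and v = 0 → (5, 0)
  u + 2v = 17 and u = 5 → (5, 6)
  u + 2v = 17 and u = 0 → (0, 8.5)

Vertices: (0, 0), (5, 0), (5, 6), (0, 8.5)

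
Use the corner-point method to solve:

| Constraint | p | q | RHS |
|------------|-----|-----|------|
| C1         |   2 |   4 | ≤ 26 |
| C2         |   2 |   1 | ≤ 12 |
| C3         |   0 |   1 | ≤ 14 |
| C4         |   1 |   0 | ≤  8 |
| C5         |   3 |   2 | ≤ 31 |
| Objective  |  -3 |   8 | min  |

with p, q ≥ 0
Each vertex is the intersection of two constraint boundaries that also satisfies all remaining constraints:
  p = 0 and q = 0 → (0, 0)
  2p + q = 12 and q = 0 → (6, 0)
  2p + 4q = 26 and 2p + q = 12 → (3.667, 4.667)
  2p + 4q = 26 and p = 0 → (0, 6.5)

Evaluating z = -3p + 8q at each vertex:
  (0, 0): z = 0
  (6, 0): z = -18
  (3.667, 4.667): z = 26.33
  (0, 6.5): z = 52

The minimum is at (6, 0) with z = -18.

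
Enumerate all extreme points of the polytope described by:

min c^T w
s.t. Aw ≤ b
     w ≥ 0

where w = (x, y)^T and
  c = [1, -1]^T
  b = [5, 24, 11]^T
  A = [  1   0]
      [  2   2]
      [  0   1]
Each vertex is the intersection of two constraint boundaries that also satisfies all remaining constraints:
  x = 0 and y = 0 → (0, 0)
  x = 5 and y = 0 → (5, 0)
  x = 5 and 2x + 2y = 24 → (5, 7)
  2x + 2y = 24 and y = 11 → (1, 11)
  y = 11 and x = 0 → (0, 11)

Vertices: (0, 0), (5, 0), (5, 7), (1, 11), (0, 11)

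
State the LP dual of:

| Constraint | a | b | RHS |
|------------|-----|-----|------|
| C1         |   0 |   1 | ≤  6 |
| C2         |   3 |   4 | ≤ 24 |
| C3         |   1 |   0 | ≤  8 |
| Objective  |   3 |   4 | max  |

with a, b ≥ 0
Minimize: z = 6y1 + 24y2 + 8y3

Subject to:
  C1: -3y2 - y3 ≤ -3
  C2: -y1 - 4y2 ≤ -4
  y1, y2, y3 ≥ 0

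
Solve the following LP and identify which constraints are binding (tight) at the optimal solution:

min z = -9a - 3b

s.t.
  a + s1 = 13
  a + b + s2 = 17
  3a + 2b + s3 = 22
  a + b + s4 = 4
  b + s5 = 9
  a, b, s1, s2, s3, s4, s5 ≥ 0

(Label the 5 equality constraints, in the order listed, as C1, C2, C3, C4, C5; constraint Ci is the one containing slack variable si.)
Optimal: a = 4, b = 0
Binding: C4, b ≥ 0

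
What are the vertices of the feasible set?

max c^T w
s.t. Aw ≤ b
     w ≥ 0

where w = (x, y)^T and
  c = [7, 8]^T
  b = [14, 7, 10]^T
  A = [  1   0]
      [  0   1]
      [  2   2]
Each vertex is the intersection of two constraint boundaries that also satisfies all remaining constraints:
  x = 0 and y = 0 → (0, 0)
  2x + 2y = 10 and y = 0 → (5, 0)
  2x + 2y = 10 and x = 0 → (0, 5)

Vertices: (0, 0), (5, 0), (0, 5)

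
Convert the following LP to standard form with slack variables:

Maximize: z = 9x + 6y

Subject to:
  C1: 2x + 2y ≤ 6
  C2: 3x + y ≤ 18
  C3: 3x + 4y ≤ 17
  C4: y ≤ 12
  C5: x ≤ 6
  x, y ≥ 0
max z = 9x + 6y

s.t.
  2x + 2y + s1 = 6
  3x + y + s2 = 18
  3x + 4y + s3 = 17
  y + s4 = 12
  x + s5 = 6
  x, y, s1, s2, s3, s4, s5 ≥ 0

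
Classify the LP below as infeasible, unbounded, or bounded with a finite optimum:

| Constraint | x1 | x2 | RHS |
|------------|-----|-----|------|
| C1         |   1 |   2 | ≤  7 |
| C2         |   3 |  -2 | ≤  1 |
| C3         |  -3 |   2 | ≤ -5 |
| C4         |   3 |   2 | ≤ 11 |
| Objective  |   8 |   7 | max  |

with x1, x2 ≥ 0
C2 requires 3x1 - 2x2 ≤ 1, while C3 (-3x1 + 2x2 ≤ -5) is equivalent to 3x1 - 2x2 ≥ 5. Together they would need 5 ≤ 3x1 - 2x2 ≤ 1, which is impossible since 5 > 1. No point satisfies all constraints.

The feasible region is empty; the LP is infeasible.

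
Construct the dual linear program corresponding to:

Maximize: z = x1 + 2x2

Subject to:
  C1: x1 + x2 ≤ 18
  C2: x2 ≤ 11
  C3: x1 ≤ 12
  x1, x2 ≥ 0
Minimize: z = 18y1 + 11y2 + 12y3

Subject to:
  C1: -y1 - y3 ≤ -1
  C2: -y1 - y2 ≤ -2
  y1, y2, y3 ≥ 0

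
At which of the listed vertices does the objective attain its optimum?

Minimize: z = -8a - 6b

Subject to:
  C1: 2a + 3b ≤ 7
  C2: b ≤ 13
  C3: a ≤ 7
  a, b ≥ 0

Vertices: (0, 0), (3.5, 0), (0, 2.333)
Evaluating z = -8a - 6b at each vertex:
  (0, 0): z = 0
  (3.5, 0): z = -28
  (0, 2.333): z = -14

The smallest value is z = -28, attained at (3.5, 0).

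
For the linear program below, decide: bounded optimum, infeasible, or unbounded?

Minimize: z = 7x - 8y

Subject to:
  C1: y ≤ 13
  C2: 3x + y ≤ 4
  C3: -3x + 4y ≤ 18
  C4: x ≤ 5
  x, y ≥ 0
The point (0, 4) satisfies every constraint, so the LP is feasible; the constraints give x ≤ 5 and y ≤ 13, which with x, y ≥ 0 keep the feasible region inside a bounded box. A feasible, bounded LP attains a finite optimum at a vertex.

Bounded optimum: z* = -32 at (0, 4).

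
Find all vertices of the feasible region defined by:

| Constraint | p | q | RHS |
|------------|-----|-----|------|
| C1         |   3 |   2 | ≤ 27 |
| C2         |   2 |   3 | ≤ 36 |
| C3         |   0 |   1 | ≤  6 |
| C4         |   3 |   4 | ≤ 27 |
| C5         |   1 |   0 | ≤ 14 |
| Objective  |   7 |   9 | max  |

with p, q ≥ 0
Each vertex is the intersection of two constraint boundaries that also satisfies all remaining constraints:
  p = 0 and q = 0 → (0, 0)
  3p + 2q = 27 and 3p + 4q = 27 → (9, 0)
  q = 6 and 3p + 4q = 27 → (1, 6)
  q = 6 and p = 0 → (0, 6)

Vertices: (0, 0), (9, 0), (1, 6), (0, 6)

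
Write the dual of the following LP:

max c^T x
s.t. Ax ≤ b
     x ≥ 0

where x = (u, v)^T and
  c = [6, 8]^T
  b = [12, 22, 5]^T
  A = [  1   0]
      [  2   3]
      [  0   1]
Minimize: z = 12y1 + 22y2 + 5y3

Subject to:
  C1: -y1 - 2y2 ≤ -6
  C2: -3y2 - y3 ≤ -8
  y1, y2, y3 ≥ 0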